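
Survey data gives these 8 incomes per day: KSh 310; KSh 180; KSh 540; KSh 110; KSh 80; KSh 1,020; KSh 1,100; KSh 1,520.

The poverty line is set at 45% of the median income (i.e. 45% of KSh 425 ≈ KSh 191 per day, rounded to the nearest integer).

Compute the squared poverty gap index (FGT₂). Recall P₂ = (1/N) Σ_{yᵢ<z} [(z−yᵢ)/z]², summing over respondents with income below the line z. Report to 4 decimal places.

0.0651

Poor units: KSh 80, KSh 110, KSh 180 (q = 3 of N = 8).
Shortfall ratios: (191−80)/191 = 0.5812; (191−110)/191 = 0.4241; (191−180)/191 = 0.0576.
Squared: 0.3377; 0.1798; 0.0033.
Sum = 0.520901; P₂ = 0.520901 / 8 = 0.0651.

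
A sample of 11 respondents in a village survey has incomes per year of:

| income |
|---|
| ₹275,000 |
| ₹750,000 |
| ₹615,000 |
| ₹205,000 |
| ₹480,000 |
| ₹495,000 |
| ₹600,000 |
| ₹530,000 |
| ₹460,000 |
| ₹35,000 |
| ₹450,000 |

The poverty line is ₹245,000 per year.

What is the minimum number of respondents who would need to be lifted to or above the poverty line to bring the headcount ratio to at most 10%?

2 of the 11 respondents are poor, so H = 2/11 = 0.182.
A headcount ratio of at most 10% allows at most ⌊0.10 × 11⌋ = 1 poor respondents.
So at least 2 − 1 = 1 must be lifted.

1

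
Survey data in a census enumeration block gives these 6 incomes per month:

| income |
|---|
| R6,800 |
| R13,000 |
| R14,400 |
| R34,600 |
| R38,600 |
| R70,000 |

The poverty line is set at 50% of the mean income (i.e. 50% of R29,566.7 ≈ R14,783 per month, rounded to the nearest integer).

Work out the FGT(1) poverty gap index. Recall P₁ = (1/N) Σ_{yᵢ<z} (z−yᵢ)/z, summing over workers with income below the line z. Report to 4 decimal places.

0.1144

Below z: R6,800, R13,000, R14,400 (q = 3 of N = 6).
Relative gaps: (14783−6800)/14783 = 0.5400; (14783−13000)/14783 = 0.1206; (14783−14400)/14783 = 0.0259.
Σ = 0.686532. Dividing by the full population N = 6 gives P₁ = 0.1144.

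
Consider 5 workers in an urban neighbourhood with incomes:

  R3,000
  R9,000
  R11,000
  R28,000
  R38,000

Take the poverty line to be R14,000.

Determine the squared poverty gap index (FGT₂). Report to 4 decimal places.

Below z: R3,000, R9,000, R11,000 (q = 3 of N = 5).
Gap ratios (z−y)/z: (14000−3000)/14000 = 0.7857; (14000−9000)/14000 = 0.3571; (14000−11000)/14000 = 0.2143.
Squared: 0.6173; 0.1276; 0.0459.
Sum = 0.790816; P₂ = 0.790816 / 5 = 0.1582.

0.1582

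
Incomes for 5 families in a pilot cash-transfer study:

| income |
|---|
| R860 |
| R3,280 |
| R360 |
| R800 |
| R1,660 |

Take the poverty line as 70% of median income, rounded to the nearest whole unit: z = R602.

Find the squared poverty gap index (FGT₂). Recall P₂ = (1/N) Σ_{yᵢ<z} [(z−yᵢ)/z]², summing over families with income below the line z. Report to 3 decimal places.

0.032

Below z: R360 (q = 1 of N = 5).
Normalized shortfalls: (602−360)/602 = 0.4020.
Squared: 0.1616.
Sum = 0.161599; P₂ = 0.161599 / 5 = 0.032.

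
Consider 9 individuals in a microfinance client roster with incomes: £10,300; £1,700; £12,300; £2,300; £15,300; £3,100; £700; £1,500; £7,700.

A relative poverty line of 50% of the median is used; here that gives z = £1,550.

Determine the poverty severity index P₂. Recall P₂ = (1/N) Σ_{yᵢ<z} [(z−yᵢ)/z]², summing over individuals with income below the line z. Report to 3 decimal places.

0.034

Poor units: £700, £1,500 (q = 2 of N = 9).
Normalized shortfalls: (1550−700)/1550 = 0.5484; (1550−1500)/1550 = 0.0323.
Squared: 0.3007; 0.0010.
Sum = 0.301769; P₂ = 0.301769 / 9 = 0.034.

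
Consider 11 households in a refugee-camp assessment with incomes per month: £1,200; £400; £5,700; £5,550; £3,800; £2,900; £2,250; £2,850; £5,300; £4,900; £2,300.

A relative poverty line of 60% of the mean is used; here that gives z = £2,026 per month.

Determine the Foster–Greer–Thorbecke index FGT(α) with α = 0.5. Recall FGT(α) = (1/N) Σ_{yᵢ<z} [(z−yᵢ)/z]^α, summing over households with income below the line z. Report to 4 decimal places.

0.1395

Incomes under z: £400, £1,200 (q = 2 of N = 11).
Relative gaps: (2026−400)/2026 = 0.8026; (2026−1200)/2026 = 0.4077.
Raised to α = 0.5: 0.89586; 0.63851.
Sum = 1.534375; FGT(0.5) = 1.534375 / 11 = 0.1395.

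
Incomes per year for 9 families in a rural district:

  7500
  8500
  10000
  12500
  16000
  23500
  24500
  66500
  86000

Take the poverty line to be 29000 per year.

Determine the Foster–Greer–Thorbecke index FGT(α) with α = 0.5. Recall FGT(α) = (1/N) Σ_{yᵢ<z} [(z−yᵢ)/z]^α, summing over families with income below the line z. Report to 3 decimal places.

Below z: 7500, 8500, 10000, 12500, 16000, 23500, 24500 (q = 7 of N = 9).
Relative gaps: (29000−7500)/29000 = 0.7414; (29000−8500)/29000 = 0.7069; (29000−10000)/29000 = 0.6552; (29000−12500)/29000 = 0.5690; (29000−16000)/29000 = 0.4483; (29000−23500)/29000 = 0.1897; (29000−24500)/29000 = 0.1552.
Raised to α = 0.5: 0.86103; 0.84077; 0.80943; 0.75430; 0.66953; 0.43549; 0.39392.
Sum = 4.764478; FGT(0.5) = 4.764478 / 9 = 0.529.

0.529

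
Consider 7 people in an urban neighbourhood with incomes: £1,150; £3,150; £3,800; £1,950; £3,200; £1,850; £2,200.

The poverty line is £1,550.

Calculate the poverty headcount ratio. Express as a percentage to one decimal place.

14.3%

1 of the 7 people have income below £1,550.
H = 1/7 = 14.3%.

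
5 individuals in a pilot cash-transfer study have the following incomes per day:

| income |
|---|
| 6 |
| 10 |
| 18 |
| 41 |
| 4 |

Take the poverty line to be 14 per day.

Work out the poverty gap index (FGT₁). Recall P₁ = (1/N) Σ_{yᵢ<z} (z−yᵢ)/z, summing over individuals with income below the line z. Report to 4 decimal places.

0.3143

Poor units: 4, 6, 10 (q = 3 of N = 5).
Shortfall ratios: (14−4)/14 = 0.7143; (14−6)/14 = 0.5714; (14−10)/14 = 0.2857.
Sum of shortfalls = 1.571429; P₁ averages over all N: 1.571429 / 5 = 0.3143.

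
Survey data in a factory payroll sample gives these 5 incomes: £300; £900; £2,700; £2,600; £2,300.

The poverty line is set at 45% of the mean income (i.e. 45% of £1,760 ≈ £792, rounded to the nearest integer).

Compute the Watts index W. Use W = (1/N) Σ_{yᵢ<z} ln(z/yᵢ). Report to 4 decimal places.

Incomes under z: £300 (q = 1 of N = 5).
Log gaps: ln(792/300) = 0.9708.
W = 0.970779 / 5 = 0.1942.

0.1942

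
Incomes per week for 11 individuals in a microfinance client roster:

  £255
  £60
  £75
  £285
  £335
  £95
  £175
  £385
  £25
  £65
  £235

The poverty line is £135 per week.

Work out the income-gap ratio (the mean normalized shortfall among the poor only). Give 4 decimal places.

0.5259

Poor units: £25, £60, £65, £75, £95 (q = 5 of N = 11).
Relative gaps: 0.8148, 0.5556, 0.5185, 0.4444, 0.2963; sum = 2.629630.
I averages over the q = 5 poor units only: 2.629630 / 5 = 0.5259.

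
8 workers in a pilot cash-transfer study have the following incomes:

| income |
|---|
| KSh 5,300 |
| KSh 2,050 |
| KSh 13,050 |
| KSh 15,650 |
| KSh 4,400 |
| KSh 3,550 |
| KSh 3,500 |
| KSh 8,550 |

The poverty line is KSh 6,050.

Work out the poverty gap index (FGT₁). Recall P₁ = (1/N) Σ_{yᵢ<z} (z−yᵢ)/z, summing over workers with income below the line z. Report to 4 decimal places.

Incomes under z: KSh 2,050, KSh 3,500, KSh 3,550, KSh 4,400, KSh 5,300 (q = 5 of N = 8).
Relative gaps: (6050−2050)/6050 = 0.6612; (6050−3500)/6050 = 0.4215; (6050−3550)/6050 = 0.4132; (6050−4400)/6050 = 0.2727; (6050−5300)/6050 = 0.1240.
Σ = 1.892562. Dividing by the full population N = 8 gives P₁ = 0.2366.

0.2366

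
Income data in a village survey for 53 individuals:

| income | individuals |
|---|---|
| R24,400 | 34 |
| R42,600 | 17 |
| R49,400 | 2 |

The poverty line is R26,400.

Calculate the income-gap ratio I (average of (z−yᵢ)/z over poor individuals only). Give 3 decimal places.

Below z: 34×R24,400 (q = 34 of N = 53).
Relative gaps: 0.0758 (×34); sum = 2.575758.
The income-gap ratio divides by q (the poor only): 2.575758 / 34 = 0.076.

0.076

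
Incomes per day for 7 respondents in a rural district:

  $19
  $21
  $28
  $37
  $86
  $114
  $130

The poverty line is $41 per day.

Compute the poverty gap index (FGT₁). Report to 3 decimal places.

0.206

Poor units: $19, $21, $28, $37 (q = 4 of N = 7).
Shortfall ratios: (41−19)/41 = 0.5366; (41−21)/41 = 0.4878; (41−28)/41 = 0.3171; (41−37)/41 = 0.0976.
Σ = 1.439024. Dividing by the full population N = 7 gives P₁ = 0.206.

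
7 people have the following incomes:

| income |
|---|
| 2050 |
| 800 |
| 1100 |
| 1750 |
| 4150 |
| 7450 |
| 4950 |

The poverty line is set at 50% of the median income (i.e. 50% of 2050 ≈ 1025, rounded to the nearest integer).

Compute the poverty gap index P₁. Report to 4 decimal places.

Below the line: 800 (q = 1 of N = 7).
Gap ratios (z−y)/z: (1025−800)/1025 = 0.2195.
Sum of shortfalls = 0.219512; P₁ averages over all N: 0.219512 / 7 = 0.0314.

0.0314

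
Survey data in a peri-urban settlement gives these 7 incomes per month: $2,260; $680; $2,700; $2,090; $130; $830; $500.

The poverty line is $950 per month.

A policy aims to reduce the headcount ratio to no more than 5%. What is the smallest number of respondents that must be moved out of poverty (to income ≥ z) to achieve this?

4

4 of the 7 respondents are poor, so H = 4/7 = 0.571.
A headcount ratio of at most 5% allows at most ⌊0.05 × 7⌋ = 0 poor respondents.
So at least 4 − 0 = 4 must be lifted.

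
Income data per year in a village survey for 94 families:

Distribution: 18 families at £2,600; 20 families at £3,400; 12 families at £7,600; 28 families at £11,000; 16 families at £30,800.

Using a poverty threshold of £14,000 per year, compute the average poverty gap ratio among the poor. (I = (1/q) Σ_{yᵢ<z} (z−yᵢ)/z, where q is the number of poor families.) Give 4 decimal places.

Poor units: 18×£2,600, 20×£3,400, 12×£7,600, 28×£11,000 (q = 78 of N = 94).
Relative gaps: 0.8143 (×18), 0.7571 (×20), 0.4571 (×12), 0.2143 (×28); sum = 41.285714.
I averages over the q = 78 poor units only: 41.285714 / 78 = 0.5293.

0.5293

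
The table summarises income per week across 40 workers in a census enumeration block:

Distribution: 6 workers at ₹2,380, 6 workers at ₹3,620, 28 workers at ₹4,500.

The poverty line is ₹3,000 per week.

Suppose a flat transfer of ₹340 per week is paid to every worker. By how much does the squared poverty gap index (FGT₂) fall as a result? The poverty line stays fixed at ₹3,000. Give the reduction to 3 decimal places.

Before: below the line — 6×₹2,380; squared poverty gap index (FGT₂) = 0.00641.
After the ₹340 transfer: below the line — 6×₹2,720; squared poverty gap index (FGT₂) = 0.00131.
Reduction = 0.00641 − 0.00131 = 0.005.

0.005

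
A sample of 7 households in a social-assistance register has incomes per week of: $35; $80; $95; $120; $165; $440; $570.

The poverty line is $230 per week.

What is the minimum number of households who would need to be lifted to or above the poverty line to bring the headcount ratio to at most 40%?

3

5 of the 7 households are poor, so H = 5/7 = 0.714.
A headcount ratio of at most 40% allows at most ⌊0.40 × 7⌋ = 2 poor households.
So at least 5 − 2 = 3 must be lifted.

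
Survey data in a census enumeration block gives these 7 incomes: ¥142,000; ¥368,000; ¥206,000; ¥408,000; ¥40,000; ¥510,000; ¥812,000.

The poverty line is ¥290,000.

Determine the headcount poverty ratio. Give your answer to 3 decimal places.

0.429

3 of the 7 people have income below ¥290,000.
H = 3/7 = 0.429.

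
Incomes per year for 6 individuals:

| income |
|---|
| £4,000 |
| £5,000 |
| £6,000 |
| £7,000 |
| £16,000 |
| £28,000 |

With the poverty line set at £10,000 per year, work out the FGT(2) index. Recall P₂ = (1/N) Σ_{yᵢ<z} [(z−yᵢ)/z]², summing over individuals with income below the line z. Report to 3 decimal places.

Poor units: £4,000, £5,000, £6,000, £7,000 (q = 4 of N = 6).
Gap ratios (z−y)/z: (10000−4000)/10000 = 0.6000; (10000−5000)/10000 = 0.5000; (10000−6000)/10000 = 0.4000; (10000−7000)/10000 = 0.3000.
Squared: 0.3600; 0.2500; 0.1600; 0.0900.
Sum = 0.860000; P₂ = 0.860000 / 6 = 0.143.

0.143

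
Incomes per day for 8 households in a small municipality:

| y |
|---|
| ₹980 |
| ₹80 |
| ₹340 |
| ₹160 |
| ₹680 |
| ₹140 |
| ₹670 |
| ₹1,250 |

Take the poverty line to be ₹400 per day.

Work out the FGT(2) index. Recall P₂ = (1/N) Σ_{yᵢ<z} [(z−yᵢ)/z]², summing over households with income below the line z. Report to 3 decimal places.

0.181

Poor units: ₹80, ₹140, ₹160, ₹340 (q = 4 of N = 8).
Relative gaps: (400−80)/400 = 0.8000; (400−140)/400 = 0.6500; (400−160)/400 = 0.6000; (400−340)/400 = 0.1500.
Squared: 0.6400; 0.4225; 0.3600; 0.0225.
Sum = 1.445000; P₂ = 1.445000 / 8 = 0.181.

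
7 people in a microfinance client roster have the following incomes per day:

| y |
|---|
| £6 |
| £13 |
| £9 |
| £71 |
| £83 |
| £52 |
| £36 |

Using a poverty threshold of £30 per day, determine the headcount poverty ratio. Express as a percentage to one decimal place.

42.9%

3 of the 7 people have income below £30.
H = 3/7 = 42.9%.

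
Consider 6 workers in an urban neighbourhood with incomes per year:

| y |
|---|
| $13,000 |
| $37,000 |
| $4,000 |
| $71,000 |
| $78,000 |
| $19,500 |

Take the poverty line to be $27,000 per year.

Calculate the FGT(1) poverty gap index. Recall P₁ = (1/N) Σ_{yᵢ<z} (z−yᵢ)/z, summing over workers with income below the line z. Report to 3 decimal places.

Below the line: $4,000, $13,000, $19,500 (q = 3 of N = 6).
Relative gaps: (27000−4000)/27000 = 0.8519; (27000−13000)/27000 = 0.5185; (27000−19500)/27000 = 0.2778.
Σ = 1.648148. Dividing by the full population N = 6 gives P₁ = 0.275.

0.275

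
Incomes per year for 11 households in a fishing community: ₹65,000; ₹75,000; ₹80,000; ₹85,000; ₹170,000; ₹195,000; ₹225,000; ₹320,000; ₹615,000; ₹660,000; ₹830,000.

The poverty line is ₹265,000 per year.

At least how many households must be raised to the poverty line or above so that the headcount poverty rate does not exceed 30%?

4

7 of the 11 households are poor, so H = 7/11 = 0.636.
A headcount ratio of at most 30% allows at most ⌊0.30 × 11⌋ = 3 poor households.
So at least 7 − 3 = 4 must be lifted.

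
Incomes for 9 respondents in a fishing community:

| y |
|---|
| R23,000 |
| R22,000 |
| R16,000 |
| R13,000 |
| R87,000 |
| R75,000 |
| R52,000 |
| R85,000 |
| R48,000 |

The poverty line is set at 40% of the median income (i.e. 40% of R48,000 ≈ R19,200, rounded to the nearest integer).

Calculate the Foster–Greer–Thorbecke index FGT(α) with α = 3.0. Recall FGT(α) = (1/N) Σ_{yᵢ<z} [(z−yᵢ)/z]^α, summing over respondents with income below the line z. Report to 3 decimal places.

Below z: R13,000, R16,000 (q = 2 of N = 9).
Shortfall ratios: (19200−13000)/19200 = 0.3229; (19200−16000)/19200 = 0.1667.
Raised to α = 3.0: 0.03367; 0.00463.
Sum = 0.038302; FGT(3.0) = 0.038302 / 9 = 0.004.

0.004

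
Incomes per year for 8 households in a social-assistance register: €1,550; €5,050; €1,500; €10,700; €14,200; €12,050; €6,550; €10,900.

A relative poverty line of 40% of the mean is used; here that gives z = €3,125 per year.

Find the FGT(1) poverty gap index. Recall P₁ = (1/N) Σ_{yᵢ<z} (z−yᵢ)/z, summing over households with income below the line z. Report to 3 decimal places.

0.128

Poor units: €1,500, €1,550 (q = 2 of N = 8).
Normalized shortfalls: (3125−1500)/3125 = 0.5200; (3125−1550)/3125 = 0.5040.
Σ = 1.024000. Dividing by the full population N = 8 gives P₁ = 0.128.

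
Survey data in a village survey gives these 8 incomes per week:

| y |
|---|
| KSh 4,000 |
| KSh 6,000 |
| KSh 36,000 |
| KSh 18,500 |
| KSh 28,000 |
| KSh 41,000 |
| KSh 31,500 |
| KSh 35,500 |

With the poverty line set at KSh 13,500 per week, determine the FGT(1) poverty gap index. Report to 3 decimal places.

Poor units: KSh 4,000, KSh 6,000 (q = 2 of N = 8).
Shortfall ratios: (13500−4000)/13500 = 0.7037; (13500−6000)/13500 = 0.5556.
Σ = 1.259259. Dividing by the full population N = 8 gives P₁ = 0.157.

0.157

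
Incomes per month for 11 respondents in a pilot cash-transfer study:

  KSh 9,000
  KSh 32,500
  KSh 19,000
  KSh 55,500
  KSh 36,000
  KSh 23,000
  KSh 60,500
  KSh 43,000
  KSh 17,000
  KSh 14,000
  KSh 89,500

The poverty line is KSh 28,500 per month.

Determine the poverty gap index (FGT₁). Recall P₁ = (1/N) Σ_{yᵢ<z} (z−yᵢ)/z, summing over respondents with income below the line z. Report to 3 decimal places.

0.193

Incomes under z: KSh 9,000, KSh 14,000, KSh 17,000, KSh 19,000, KSh 23,000 (q = 5 of N = 11).
Relative gaps: (28500−9000)/28500 = 0.6842; (28500−14000)/28500 = 0.5088; (28500−17000)/28500 = 0.4035; (28500−19000)/28500 = 0.3333; (28500−23000)/28500 = 0.1930.
Σ = 2.122807. Dividing by the full population N = 11 gives P₁ = 0.193.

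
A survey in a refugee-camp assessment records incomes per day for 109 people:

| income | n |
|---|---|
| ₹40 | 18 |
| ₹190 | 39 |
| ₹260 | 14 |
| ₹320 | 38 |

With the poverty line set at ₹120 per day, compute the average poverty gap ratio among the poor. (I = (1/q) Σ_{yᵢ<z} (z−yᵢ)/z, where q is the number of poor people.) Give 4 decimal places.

0.6667

Below the line: 18×₹40 (q = 18 of N = 109).
Shortfall ratios (z−y)/z: 0.6667 (×18); sum = 12.000000.
I averages over the q = 18 poor units only: 12.000000 / 18 = 0.6667.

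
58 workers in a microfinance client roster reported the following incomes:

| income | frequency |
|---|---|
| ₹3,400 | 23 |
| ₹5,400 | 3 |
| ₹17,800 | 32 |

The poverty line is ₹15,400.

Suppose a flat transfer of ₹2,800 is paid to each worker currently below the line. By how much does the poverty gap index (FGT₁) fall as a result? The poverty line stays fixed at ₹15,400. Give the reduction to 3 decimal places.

Before: below the line — 23×₹3,400, 3×₹5,400; poverty gap index (FGT₁) = 0.34259.
After the ₹2,800 transfer: below the line — 23×₹6,200, 3×₹8,200; poverty gap index (FGT₁) = 0.26108.
Reduction = 0.34259 − 0.26108 = 0.082.

0.082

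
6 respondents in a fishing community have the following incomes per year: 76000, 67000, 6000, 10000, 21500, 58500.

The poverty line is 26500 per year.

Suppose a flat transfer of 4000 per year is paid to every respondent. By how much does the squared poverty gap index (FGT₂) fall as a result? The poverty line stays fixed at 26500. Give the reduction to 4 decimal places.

Before: below the line — 6000, 10000, 21500; squared poverty gap index (FGT₂) = 0.170286.
After the 4000 transfer: below the line — 10000, 14000, 25500; squared poverty gap index (FGT₂) = 0.101934.
Reduction = 0.170286 − 0.101934 = 0.0684.

0.0684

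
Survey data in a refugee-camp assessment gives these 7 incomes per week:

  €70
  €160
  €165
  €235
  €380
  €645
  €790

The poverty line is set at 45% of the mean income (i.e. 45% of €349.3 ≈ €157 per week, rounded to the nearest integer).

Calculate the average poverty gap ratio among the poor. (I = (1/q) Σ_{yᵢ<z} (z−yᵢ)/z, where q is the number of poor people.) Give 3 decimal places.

Below the line: €70 (q = 1 of N = 7).
Shortfall ratios (z−y)/z: 0.5541; sum = 0.554140.
I averages over the q = 1 poor units only: 0.554140 / 1 = 0.554.

0.554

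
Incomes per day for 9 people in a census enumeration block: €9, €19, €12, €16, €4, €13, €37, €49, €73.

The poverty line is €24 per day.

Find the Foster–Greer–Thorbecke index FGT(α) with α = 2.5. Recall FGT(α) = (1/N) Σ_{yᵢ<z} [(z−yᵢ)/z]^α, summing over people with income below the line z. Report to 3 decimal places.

Incomes under z: €4, €9, €12, €13, €16, €19 (q = 6 of N = 9).
Gap ratios (z−y)/z: (24−4)/24 = 0.8333; (24−9)/24 = 0.6250; (24−12)/24 = 0.5000; (24−13)/24 = 0.4583; (24−16)/24 = 0.3333; (24−19)/24 = 0.2083.
Raised to α = 2.5: 0.63394; 0.30882; 0.17678; 0.14222; 0.06415; 0.01981.
Sum = 1.345709; FGT(2.5) = 1.345709 / 9 = 0.150.

0.150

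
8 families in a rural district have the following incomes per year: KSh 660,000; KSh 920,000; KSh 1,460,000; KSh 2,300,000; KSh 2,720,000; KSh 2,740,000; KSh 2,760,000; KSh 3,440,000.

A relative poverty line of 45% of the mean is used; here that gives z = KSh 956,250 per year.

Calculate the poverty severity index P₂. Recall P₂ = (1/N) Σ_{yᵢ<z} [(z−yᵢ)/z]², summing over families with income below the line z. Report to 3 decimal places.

Below z: KSh 660,000, KSh 920,000 (q = 2 of N = 8).
Gap ratios (z−y)/z: (956250−660000)/956250 = 0.3098; (956250−920000)/956250 = 0.0379.
Squared: 0.0960; 0.0014.
Sum = 0.097416; P₂ = 0.097416 / 8 = 0.012.

0.012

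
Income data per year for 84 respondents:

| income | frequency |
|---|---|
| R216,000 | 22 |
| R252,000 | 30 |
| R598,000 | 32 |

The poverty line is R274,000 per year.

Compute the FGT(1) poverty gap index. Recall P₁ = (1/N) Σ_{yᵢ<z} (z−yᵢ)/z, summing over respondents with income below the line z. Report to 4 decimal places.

0.0841

Incomes under z: 22×R216,000, 30×R252,000 (q = 52 of N = 84).
Relative gaps: (274000−216000)/274000 = 0.2117 (×22); (274000−252000)/274000 = 0.0803 (×30).
Σ = 7.065693. Dividing by the full population N = 84 gives P₁ = 0.0841.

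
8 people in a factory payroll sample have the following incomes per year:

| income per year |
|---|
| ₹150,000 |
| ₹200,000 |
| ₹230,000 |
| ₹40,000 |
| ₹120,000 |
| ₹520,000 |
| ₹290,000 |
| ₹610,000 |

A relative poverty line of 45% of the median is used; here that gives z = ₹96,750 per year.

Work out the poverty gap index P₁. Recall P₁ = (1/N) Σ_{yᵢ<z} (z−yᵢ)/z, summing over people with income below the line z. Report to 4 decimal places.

0.0733

Incomes under z: ₹40,000 (q = 1 of N = 8).
Relative gaps: (96750−40000)/96750 = 0.5866.
Σ = 0.586563. Dividing by the full population N = 8 gives P₁ = 0.0733.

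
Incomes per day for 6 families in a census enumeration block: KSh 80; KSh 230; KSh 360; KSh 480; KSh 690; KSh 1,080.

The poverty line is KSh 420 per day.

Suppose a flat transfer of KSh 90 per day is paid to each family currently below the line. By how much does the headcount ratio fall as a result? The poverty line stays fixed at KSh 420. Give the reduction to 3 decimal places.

Before: below the line — KSh 80, KSh 230, KSh 360; headcount ratio = 0.50000.
After the KSh 90 transfer: below the line — KSh 170, KSh 320; headcount ratio = 0.33333.
Reduction = 0.50000 − 0.33333 = 0.167.

0.167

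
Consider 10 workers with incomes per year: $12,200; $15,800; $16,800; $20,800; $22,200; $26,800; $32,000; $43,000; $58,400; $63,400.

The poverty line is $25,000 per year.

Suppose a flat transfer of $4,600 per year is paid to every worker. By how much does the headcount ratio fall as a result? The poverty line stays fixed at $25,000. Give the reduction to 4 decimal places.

0.2000

Before: below the line — $12,200, $15,800, $16,800, $20,800, $22,200; headcount ratio = 0.500000.
After the $4,600 transfer: below the line — $16,800, $20,400, $21,400; headcount ratio = 0.300000.
Reduction = 0.500000 − 0.300000 = 0.2000.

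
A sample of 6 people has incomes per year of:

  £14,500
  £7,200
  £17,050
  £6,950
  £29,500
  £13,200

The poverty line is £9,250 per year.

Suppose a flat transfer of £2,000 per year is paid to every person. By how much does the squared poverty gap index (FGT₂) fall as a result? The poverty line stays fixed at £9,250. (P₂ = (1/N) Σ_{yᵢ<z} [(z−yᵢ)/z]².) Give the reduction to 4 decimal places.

Before: below the line — £6,950, £7,200; squared poverty gap index (FGT₂) = 0.018490.
After the £2,000 transfer: below the line — £8,950, £9,200; squared poverty gap index (FGT₂) = 0.000180.
Reduction = 0.018490 − 0.000180 = 0.0183.

0.0183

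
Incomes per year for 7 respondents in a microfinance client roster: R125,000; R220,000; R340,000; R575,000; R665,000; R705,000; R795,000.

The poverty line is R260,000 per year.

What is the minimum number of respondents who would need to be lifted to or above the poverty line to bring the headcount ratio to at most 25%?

1

Currently q = 2 of N = 7 are below the line (H = 0.286).
A headcount ratio of at most 25% allows at most ⌊0.25 × 7⌋ = 1 poor respondents.
So at least 2 − 1 = 1 must be lifted.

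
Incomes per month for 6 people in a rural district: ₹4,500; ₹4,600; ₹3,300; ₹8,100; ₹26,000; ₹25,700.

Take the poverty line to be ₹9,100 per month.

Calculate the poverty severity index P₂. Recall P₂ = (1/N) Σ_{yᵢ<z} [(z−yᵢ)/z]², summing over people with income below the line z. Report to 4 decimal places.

Below z: ₹3,300, ₹4,500, ₹4,600, ₹8,100 (q = 4 of N = 6).
Relative gaps: (9100−3300)/9100 = 0.6374; (9100−4500)/9100 = 0.5055; (9100−4600)/9100 = 0.4945; (9100−8100)/9100 = 0.1099.
Squared: 0.4062; 0.2555; 0.2445; 0.0121.
Sum = 0.918367; P₂ = 0.918367 / 6 = 0.1531.

0.1531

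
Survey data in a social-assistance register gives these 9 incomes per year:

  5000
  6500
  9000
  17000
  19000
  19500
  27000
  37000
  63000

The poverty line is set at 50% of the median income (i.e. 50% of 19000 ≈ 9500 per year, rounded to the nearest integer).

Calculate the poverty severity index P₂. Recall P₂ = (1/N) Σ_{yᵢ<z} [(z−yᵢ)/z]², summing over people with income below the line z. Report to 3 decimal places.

Below the line: 5000, 6500, 9000 (q = 3 of N = 9).
Shortfall ratios: (9500−5000)/9500 = 0.4737; (9500−6500)/9500 = 0.3158; (9500−9000)/9500 = 0.0526.
Squared: 0.2244; 0.0997; 0.0028.
Sum = 0.326870; P₂ = 0.326870 / 9 = 0.036.

0.036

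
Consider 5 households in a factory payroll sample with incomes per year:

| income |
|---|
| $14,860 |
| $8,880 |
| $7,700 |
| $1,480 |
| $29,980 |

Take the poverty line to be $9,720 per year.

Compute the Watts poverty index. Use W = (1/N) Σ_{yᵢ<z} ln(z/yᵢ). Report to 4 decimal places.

0.4411

Poor units: $1,480, $7,700, $8,880 (q = 3 of N = 5).
Log shortfalls: ln(9720/1480) = 1.8821; ln(9720/7700) = 0.2330; ln(9720/8880) = 0.0904.
W = 2.205493 / 5 = 0.4411.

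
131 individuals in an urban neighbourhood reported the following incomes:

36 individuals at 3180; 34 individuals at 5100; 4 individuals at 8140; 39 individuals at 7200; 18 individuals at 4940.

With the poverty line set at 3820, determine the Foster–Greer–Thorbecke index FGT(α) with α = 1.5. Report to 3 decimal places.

0.019

Incomes under z: 36×3180 (q = 36 of N = 131).
Relative gaps: (3820−3180)/3820 = 0.1675 (×36).
Raised to α = 1.5: 0.06858 (×36).
Sum = 2.468752; FGT(1.5) = 2.468752 / 131 = 0.019.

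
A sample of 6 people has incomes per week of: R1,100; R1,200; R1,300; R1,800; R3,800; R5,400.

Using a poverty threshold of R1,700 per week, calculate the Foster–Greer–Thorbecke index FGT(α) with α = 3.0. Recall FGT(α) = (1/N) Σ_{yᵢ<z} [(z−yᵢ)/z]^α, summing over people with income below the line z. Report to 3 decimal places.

0.014

Below z: R1,100, R1,200, R1,300 (q = 3 of N = 6).
Gap ratios (z−y)/z: (1700−1100)/1700 = 0.3529; (1700−1200)/1700 = 0.2941; (1700−1300)/1700 = 0.2353.
Raised to α = 3.0: 0.04396; 0.02544; 0.01303.
Sum = 0.082434; FGT(3.0) = 0.082434 / 6 = 0.014.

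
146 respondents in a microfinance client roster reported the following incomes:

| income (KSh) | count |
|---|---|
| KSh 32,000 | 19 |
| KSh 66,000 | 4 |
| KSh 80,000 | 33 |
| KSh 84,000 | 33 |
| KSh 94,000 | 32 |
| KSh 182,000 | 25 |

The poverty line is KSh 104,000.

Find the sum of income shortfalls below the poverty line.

KSh 3,292,000

Below z: 19×KSh 32,000, 4×KSh 66,000, 33×KSh 80,000, 33×KSh 84,000, 32×KSh 94,000 (q = 121 of N = 146).
Individual gaps: 19×(104000−32000) = 1368000; 4×(104000−66000) = 152000; 33×(104000−80000) = 792000; 33×(104000−84000) = 660000; 32×(104000−94000) = 320000.
Aggregate gap = KSh 3,292,000.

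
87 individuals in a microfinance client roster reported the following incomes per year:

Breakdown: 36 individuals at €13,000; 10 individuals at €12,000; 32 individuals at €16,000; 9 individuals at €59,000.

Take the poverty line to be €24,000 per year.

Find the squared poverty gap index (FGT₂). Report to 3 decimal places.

0.157

Poor units: 10×€12,000, 36×€13,000, 32×€16,000 (q = 78 of N = 87).
Normalized shortfalls: (24000−12000)/24000 = 0.5000 (×10); (24000−13000)/24000 = 0.4583 (×36); (24000−16000)/24000 = 0.3333 (×32).
Squared: 0.2500 (×10); 0.2101 (×36); 0.1111 (×32).
Sum = 13.618056; P₂ = 13.618056 / 87 = 0.157.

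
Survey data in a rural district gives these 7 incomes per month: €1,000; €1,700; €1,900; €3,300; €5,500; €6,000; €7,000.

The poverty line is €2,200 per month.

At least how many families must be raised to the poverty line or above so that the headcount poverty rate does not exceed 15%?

Currently q = 3 of N = 7 are below the line (H = 0.429).
A headcount ratio of at most 15% allows at most ⌊0.15 × 7⌋ = 1 poor families.
So at least 3 − 1 = 2 must be lifted.

2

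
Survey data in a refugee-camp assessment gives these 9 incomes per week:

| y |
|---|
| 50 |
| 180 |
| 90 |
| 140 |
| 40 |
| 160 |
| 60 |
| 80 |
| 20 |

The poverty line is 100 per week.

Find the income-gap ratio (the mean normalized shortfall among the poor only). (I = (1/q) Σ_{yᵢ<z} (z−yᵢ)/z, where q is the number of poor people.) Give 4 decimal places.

0.4333

Poor units: 20, 40, 50, 60, 80, 90 (q = 6 of N = 9).
Shortfall ratios (z−y)/z: 0.8000, 0.6000, 0.5000, 0.4000, 0.2000, 0.1000; sum = 2.600000.
I averages over the q = 6 poor units only: 2.600000 / 6 = 0.4333.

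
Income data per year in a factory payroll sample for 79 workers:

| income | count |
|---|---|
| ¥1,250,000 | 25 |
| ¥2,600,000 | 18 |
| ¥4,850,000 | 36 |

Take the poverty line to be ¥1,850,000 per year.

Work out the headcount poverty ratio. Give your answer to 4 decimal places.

25 of the 79 workers have income below ¥1,850,000.
H = 25/79 = 0.3165.

0.3165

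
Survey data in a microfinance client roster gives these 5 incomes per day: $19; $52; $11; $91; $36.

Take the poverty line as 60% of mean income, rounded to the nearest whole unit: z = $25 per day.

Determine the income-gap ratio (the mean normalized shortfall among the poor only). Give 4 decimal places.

Below z: $11, $19 (q = 2 of N = 5).
Relative gaps: 0.5600, 0.2400; sum = 0.800000.
I averages over the q = 2 poor units only: 0.800000 / 2 = 0.4000.

0.4000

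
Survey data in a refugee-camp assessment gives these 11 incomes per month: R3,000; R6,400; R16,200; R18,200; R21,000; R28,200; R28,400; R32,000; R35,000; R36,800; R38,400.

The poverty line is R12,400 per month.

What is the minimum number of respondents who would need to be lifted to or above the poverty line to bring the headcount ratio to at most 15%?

1

Currently q = 2 of N = 11 are below the line (H = 0.182).
A headcount ratio of at most 15% allows at most ⌊0.15 × 11⌋ = 1 poor respondents.
So at least 2 − 1 = 1 must be lifted.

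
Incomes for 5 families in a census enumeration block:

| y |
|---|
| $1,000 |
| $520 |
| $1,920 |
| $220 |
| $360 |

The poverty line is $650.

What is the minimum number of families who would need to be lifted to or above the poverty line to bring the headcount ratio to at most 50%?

3 of the 5 families are poor, so H = 3/5 = 0.600.
A headcount ratio of at most 50% allows at most ⌊0.50 × 5⌋ = 2 poor families.
So at least 3 − 2 = 1 must be lifted.

1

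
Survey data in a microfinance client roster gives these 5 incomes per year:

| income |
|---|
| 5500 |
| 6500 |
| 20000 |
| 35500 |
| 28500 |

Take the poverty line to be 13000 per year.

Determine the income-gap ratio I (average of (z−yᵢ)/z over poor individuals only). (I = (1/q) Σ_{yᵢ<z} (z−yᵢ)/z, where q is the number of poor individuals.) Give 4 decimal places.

Poor units: 5500, 6500 (q = 2 of N = 5).
Shortfall ratios (z−y)/z: 0.5769, 0.5000; sum = 1.076923.
The income-gap ratio divides by q (the poor only): 1.076923 / 2 = 0.5385.

0.5385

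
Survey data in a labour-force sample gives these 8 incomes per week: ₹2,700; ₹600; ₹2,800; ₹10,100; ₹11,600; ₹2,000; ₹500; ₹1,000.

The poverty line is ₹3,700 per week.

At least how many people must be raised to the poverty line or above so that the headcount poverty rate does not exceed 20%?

Currently q = 6 of N = 8 are below the line (H = 0.750).
A headcount ratio of at most 20% allows at most ⌊0.20 × 8⌋ = 1 poor people.
So at least 6 − 1 = 5 must be lifted.

5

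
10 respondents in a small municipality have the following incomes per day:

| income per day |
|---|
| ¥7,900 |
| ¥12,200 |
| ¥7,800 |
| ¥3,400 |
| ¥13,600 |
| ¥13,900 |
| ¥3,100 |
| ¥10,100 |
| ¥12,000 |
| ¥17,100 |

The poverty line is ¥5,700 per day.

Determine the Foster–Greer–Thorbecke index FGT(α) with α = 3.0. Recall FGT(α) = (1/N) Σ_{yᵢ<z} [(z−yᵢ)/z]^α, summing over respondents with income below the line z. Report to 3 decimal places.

Below the line: ¥3,100, ¥3,400 (q = 2 of N = 10).
Normalized shortfalls: (5700−3100)/5700 = 0.4561; (5700−3400)/5700 = 0.4035.
Raised to α = 3.0: 0.09491; 0.06570.
Sum = 0.160605; FGT(3.0) = 0.160605 / 10 = 0.016.

0.016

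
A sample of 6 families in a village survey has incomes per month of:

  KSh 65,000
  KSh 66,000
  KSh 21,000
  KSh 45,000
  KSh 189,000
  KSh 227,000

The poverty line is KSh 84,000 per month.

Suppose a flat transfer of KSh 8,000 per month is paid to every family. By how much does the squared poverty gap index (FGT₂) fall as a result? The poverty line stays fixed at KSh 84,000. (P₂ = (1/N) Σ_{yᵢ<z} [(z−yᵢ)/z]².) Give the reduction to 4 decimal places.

0.0465

Before: below the line — KSh 21,000, KSh 45,000, KSh 65,000, KSh 66,000; squared poverty gap index (FGT₂) = 0.145857.
After the KSh 8,000 transfer: below the line — KSh 29,000, KSh 53,000, KSh 73,000, KSh 74,000; squared poverty gap index (FGT₂) = 0.099372.
Reduction = 0.145857 − 0.099372 = 0.0465.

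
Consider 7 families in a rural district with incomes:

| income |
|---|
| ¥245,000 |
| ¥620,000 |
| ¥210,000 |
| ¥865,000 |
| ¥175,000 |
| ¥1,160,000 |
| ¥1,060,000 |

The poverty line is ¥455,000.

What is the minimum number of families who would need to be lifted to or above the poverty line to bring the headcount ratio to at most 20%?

3 of the 7 families are poor, so H = 3/7 = 0.429.
A headcount ratio of at most 20% allows at most ⌊0.20 × 7⌋ = 1 poor families.
So at least 3 − 1 = 2 must be lifted.

2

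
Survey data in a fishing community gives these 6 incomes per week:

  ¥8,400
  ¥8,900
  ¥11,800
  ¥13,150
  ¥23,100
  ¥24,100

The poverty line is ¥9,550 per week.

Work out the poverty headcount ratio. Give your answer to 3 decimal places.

2 of the 6 workers have income below ¥9,550.
H = 2/6 = 0.333.

0.333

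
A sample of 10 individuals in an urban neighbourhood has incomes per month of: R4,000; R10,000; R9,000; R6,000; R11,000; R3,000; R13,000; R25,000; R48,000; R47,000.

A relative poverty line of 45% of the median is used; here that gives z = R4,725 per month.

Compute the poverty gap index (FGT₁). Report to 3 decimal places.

Poor units: R3,000, R4,000 (q = 2 of N = 10).
Normalized shortfalls: (4725−3000)/4725 = 0.3651; (4725−4000)/4725 = 0.1534.
Σ = 0.518519. Dividing by the full population N = 10 gives P₁ = 0.052.

0.052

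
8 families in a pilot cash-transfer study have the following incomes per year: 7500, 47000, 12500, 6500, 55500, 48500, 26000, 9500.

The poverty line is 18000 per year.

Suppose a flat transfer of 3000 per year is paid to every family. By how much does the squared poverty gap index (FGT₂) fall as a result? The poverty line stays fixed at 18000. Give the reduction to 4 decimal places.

Before: below the line — 6500, 7500, 9500, 12500; squared poverty gap index (FGT₂) = 0.133102.
After the 3000 transfer: below the line — 9500, 10500, 12500, 15500; squared poverty gap index (FGT₂) = 0.063657.
Reduction = 0.133102 − 0.063657 = 0.0694.

0.0694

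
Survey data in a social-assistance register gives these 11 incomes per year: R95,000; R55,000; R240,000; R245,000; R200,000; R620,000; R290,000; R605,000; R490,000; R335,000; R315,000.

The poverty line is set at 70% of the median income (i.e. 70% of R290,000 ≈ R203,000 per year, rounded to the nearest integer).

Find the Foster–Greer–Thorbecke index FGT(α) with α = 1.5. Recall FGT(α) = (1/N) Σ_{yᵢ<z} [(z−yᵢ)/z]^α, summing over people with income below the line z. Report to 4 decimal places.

0.0920

Below the line: R55,000, R95,000, R200,000 (q = 3 of N = 11).
Relative gaps: (203000−55000)/203000 = 0.7291; (203000−95000)/203000 = 0.5320; (203000−200000)/203000 = 0.0148.
Raised to α = 1.5: 0.62251; 0.38805; 0.00180.
Sum = 1.012363; FGT(1.5) = 1.012363 / 11 = 0.0920.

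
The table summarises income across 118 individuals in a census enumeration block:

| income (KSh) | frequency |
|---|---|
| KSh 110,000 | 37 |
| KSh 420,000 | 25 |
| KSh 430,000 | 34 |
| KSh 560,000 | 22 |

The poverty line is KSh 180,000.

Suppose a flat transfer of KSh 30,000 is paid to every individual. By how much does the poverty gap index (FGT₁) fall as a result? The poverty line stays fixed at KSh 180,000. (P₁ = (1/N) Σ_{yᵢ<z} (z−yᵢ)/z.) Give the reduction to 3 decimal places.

Before: below the line — 37×KSh 110,000; poverty gap index (FGT₁) = 0.12194.
After the KSh 30,000 transfer: below the line — 37×KSh 140,000; poverty gap index (FGT₁) = 0.06968.
Reduction = 0.12194 − 0.06968 = 0.052.

0.052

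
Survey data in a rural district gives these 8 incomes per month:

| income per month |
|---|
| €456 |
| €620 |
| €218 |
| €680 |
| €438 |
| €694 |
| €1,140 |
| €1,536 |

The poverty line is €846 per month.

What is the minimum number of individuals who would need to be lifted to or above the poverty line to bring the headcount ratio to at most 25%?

4

6 of the 8 individuals are poor, so H = 6/8 = 0.750.
A headcount ratio of at most 25% allows at most ⌊0.25 × 8⌋ = 2 poor individuals.
So at least 6 − 2 = 4 must be lifted.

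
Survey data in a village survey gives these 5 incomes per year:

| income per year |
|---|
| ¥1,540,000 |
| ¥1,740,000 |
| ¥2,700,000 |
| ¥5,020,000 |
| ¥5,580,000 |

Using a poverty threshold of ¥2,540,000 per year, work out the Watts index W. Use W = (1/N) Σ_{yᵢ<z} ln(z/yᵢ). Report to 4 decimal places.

Poor units: ¥1,540,000, ¥1,740,000 (q = 2 of N = 5).
Log shortfalls: ln(2540000/1540000) = 0.5004; ln(2540000/1740000) = 0.3783.
W = 0.878661 / 5 = 0.1757.

0.1757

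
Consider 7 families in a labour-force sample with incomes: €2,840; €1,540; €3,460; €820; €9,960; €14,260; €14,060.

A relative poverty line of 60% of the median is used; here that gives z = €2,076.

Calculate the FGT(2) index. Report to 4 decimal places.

Below the line: €820, €1,540 (q = 2 of N = 7).
Gap ratios (z−y)/z: (2076−820)/2076 = 0.6050; (2076−1540)/2076 = 0.2582.
Squared: 0.3660; 0.0667.
Sum = 0.432698; P₂ = 0.432698 / 7 = 0.0618.

0.0618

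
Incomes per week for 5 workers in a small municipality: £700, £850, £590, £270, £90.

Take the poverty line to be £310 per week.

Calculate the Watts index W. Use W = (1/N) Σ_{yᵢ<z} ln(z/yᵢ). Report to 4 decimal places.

Incomes under z: £90, £270 (q = 2 of N = 5).
ln(z/y) terms: ln(310/90) = 1.2368; ln(310/270) = 0.1382.
W = 1.374913 / 5 = 0.2750.

0.2750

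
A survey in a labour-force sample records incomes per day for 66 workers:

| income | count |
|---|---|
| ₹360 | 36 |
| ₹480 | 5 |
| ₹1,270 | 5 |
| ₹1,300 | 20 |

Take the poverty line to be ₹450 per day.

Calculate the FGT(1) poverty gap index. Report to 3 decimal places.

0.109

Incomes under z: 36×₹360 (q = 36 of N = 66).
Normalized shortfalls: (450−360)/450 = 0.2000 (×36).
Sum of shortfalls = 7.200000; P₁ averages over all N: 7.200000 / 66 = 0.109.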